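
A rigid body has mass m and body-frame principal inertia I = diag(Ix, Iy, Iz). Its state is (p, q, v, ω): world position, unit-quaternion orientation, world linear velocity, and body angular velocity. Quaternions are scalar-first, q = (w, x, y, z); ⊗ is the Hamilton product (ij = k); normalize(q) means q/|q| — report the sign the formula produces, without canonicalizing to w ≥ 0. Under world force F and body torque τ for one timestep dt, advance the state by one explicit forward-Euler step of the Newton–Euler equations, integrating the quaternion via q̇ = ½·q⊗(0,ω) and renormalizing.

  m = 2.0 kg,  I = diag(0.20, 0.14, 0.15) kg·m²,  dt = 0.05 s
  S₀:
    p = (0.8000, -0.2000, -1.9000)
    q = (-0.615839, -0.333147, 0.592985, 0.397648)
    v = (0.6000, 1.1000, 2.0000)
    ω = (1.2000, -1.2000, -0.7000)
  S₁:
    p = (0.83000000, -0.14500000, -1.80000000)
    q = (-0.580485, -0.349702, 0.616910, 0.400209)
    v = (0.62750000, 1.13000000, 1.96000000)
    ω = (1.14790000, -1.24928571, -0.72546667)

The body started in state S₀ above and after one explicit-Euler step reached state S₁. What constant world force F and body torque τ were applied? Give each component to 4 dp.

F = (1.1000, 1.2000, -1.6000)
τ = (-0.2000, -0.1800, 0.0100)

velocity change Δv = (0.02750000, 0.03000000, -0.04000000)
applied force F = (1.1000, 1.2000, -1.6000)
Δω = ω₁−ω₀ = (-0.05210000, -0.04928571, -0.02546667)
precession coupling = (0.0084, -0.0420, 0.0864)
I·α + gyro = (-0.2000, -0.1800, 0.0100)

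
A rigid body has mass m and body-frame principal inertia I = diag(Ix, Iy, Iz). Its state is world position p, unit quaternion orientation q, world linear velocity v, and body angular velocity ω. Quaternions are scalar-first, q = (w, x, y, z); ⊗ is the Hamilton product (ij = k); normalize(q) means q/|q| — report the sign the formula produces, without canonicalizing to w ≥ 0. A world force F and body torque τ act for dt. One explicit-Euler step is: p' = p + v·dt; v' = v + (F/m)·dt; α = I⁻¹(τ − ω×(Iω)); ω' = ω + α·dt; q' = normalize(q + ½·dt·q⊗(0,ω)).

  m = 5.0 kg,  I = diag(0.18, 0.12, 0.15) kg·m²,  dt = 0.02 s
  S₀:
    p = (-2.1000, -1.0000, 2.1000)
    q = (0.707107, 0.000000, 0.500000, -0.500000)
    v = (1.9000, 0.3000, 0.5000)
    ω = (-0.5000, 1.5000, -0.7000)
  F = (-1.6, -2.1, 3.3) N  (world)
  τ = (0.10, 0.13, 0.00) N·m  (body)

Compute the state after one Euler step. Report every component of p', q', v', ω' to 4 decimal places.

p' = (-2.0620, -0.9940, 2.1100)
q' = (0.6960, 0.0005, 0.5130, -0.5024)
v' = (1.8936, 0.2916, 0.5132)
ω' = (-0.4854, 1.5199, -0.7060)

p' = p + v·dt = (-2.0620, -0.9940, 2.1100)
new velocity v' = (1.8936, 0.2916, 0.5132)
α = I⁻¹(τ − ω×Iω) = (0.7306, 0.9958, -0.3000)
ω + α·dt = (-0.4854, 1.5199, -0.7060)
Hamilton product q⊗(0,ω) = (-1.1000000, 0.0464465, 1.3106605, -0.2449749)
q' = normalize(q + ½dt·q⊗(0,ω)) = (0.6960, 0.0005, 0.5130, -0.5024)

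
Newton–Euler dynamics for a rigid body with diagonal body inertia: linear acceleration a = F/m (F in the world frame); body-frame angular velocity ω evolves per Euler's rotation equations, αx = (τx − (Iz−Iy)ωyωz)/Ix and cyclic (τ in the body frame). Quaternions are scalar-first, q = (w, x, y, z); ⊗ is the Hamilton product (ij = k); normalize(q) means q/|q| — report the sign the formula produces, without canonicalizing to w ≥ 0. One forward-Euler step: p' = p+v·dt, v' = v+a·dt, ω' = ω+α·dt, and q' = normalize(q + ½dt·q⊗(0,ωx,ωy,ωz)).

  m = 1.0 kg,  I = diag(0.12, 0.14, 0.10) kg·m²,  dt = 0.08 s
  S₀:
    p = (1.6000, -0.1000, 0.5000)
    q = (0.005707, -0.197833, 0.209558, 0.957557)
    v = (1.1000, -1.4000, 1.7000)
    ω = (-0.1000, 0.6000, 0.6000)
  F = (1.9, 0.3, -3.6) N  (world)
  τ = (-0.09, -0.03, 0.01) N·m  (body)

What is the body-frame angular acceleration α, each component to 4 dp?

α = (-0.6300, -0.2057, 0.1120)

precession coupling ω×(Iω) = (-0.0144, -0.0012, -0.0012)
angular accel α = (-0.6300, -0.2057, 0.1120)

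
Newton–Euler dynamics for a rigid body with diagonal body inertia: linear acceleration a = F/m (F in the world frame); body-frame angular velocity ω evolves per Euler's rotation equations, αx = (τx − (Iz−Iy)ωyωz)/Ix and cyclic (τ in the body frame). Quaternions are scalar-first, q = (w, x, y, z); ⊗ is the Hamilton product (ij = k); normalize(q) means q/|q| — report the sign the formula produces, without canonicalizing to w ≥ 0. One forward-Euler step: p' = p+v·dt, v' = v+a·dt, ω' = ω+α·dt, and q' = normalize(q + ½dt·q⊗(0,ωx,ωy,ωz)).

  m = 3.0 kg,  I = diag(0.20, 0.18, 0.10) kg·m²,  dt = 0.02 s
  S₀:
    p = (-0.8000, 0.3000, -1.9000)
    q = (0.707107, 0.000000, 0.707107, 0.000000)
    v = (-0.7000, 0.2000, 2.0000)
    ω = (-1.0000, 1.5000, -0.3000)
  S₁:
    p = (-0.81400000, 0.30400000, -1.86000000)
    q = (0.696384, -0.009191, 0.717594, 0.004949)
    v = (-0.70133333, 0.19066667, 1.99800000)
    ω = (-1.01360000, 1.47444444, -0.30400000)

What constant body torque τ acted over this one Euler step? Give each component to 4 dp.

Δω = ω₁−ω₀ = (-0.01360000, -0.02555556, -0.00400000)
ω₀×(Iω₀) = (0.0360, 0.0300, 0.0300)
τ = I·(Δω/dt) + ω₀×(Iω₀) = (-0.1000, -0.2000, 0.0100)

τ = (-0.1000, -0.2000, 0.0100)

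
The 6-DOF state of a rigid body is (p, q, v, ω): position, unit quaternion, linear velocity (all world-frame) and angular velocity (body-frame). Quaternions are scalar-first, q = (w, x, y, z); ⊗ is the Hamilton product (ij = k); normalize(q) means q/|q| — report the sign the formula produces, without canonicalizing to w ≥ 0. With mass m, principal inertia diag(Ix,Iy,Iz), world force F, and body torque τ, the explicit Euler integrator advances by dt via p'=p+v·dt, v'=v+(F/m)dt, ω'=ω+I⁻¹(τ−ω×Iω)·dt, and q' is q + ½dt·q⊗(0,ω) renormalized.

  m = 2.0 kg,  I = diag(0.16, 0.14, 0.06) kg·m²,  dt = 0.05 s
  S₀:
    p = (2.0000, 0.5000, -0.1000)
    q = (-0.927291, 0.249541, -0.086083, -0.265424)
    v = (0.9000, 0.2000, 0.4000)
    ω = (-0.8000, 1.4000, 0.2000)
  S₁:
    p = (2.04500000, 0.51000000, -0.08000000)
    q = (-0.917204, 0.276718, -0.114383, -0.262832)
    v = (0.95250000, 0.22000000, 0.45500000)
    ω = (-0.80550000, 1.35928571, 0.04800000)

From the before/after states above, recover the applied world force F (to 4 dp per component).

F = (2.1000, 0.8000, 2.2000)

Δv = v₁−v₀ = (0.05250000, 0.02000000, 0.05500000)
F = m·Δv/dt = (2.1000, 0.8000, 2.2000)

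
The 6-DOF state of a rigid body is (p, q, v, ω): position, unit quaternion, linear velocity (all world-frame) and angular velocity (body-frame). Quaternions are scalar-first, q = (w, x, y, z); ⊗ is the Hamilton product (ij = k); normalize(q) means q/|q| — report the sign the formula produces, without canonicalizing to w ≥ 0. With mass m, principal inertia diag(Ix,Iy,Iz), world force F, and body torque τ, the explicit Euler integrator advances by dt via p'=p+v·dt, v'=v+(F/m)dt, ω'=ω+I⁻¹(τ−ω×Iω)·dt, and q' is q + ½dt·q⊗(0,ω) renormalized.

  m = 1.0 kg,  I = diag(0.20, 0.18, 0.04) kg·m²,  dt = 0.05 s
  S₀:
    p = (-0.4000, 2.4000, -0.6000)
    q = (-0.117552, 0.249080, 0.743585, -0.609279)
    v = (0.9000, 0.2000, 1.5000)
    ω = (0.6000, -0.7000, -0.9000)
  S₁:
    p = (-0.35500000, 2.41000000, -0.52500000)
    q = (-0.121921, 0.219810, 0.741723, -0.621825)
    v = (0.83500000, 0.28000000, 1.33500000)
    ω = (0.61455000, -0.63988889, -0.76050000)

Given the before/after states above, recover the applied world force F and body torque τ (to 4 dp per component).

F = (-1.3000, 1.6000, -3.3000)
τ = (-0.0300, 0.1300, 0.1200)

velocity change Δv = (-0.06500000, 0.08000000, -0.16500000)
applied force F = (-1.3000, 1.6000, -3.3000)
rate change Δω = (0.01455000, 0.06011111, 0.13950000)
applied torque τ = (-0.0300, 0.1300, 0.1200)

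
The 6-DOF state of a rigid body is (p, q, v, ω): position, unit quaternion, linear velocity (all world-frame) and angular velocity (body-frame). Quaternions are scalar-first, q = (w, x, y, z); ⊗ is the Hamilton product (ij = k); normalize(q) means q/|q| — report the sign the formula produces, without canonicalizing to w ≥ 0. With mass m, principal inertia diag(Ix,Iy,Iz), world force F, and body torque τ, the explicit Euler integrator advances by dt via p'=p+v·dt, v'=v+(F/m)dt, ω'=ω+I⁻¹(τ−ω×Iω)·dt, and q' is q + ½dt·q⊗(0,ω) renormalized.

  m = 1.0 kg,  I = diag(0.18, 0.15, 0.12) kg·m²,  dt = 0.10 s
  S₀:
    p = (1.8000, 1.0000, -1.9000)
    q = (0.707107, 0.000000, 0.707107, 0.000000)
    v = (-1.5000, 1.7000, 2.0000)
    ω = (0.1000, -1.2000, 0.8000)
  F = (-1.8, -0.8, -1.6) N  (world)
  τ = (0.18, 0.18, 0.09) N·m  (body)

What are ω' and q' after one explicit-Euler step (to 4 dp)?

ω' = (0.1840, -1.0832, 0.8720)
q' = (0.7476, 0.0317, 0.6630, 0.0247)

(τ − ω×Iω)/I = (0.8400, 1.1680, 0.7200)
new body rate ω' = (0.1840, -1.0832, 0.8720)
q⊗(0,ω) = (0.8485284, 0.6363963, -0.8485284, 0.4949749)
q + ½dt·q⊗(0,ω), renormalized = (0.7476, 0.0317, 0.6630, 0.0247)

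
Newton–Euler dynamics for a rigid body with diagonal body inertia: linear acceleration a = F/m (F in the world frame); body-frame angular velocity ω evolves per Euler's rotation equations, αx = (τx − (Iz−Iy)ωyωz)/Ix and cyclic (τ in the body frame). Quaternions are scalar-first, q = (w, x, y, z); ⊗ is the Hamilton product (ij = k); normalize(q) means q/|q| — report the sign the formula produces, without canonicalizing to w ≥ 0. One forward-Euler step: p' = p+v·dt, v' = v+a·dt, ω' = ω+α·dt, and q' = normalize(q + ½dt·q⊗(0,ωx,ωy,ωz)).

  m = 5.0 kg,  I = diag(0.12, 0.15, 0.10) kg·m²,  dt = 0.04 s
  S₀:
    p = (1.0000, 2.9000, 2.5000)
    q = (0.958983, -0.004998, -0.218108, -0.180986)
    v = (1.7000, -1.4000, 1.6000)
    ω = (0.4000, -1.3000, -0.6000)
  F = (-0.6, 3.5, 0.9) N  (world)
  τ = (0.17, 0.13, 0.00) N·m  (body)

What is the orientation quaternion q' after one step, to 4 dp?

Hamilton product q⊗(0,ω) = (-0.3901328, 0.2791762, -1.3220711, -0.4816492)
updated quaternion q' = (0.9508, 0.0006, -0.2444, -0.1905)

q' = (0.9508, 0.0006, -0.2444, -0.1905)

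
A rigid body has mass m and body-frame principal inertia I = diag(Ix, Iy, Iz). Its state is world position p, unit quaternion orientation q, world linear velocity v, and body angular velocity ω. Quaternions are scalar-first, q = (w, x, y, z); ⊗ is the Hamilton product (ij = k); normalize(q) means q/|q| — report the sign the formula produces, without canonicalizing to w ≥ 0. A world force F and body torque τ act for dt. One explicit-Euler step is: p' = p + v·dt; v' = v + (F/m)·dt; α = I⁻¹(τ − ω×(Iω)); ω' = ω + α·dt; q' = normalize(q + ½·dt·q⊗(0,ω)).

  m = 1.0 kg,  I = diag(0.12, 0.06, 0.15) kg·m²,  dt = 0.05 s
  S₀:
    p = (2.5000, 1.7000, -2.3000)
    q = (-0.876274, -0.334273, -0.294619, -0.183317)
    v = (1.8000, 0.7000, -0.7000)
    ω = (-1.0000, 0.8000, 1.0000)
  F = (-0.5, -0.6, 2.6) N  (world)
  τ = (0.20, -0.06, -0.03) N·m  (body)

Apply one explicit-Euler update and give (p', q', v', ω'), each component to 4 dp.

p' = (2.5900, 1.7350, -2.3350)
q' = (-0.8734, -0.3158, -0.2990, -0.2191)
v' = (1.7750, 0.6700, -0.5700)
ω' = (-0.9467, 0.7250, 0.9740)

linear accel F/m = (-0.5000, -0.6000, 2.6000)
p' = p + v·dt = (2.5900, 1.7350, -2.3350)
new velocity v' = (1.7750, 0.6700, -0.5700)
(τ − ω×Iω)/I = (1.0667, -1.5000, -0.5200)
ω + α·dt = (-0.9467, 0.7250, 0.9740)
q⊗(0,ω) = (0.0847392, 0.7283086, -0.1834292, -1.4383114)
q + ½dt·q⊗(0,ω), renormalized = (-0.8734, -0.3158, -0.2990, -0.2191)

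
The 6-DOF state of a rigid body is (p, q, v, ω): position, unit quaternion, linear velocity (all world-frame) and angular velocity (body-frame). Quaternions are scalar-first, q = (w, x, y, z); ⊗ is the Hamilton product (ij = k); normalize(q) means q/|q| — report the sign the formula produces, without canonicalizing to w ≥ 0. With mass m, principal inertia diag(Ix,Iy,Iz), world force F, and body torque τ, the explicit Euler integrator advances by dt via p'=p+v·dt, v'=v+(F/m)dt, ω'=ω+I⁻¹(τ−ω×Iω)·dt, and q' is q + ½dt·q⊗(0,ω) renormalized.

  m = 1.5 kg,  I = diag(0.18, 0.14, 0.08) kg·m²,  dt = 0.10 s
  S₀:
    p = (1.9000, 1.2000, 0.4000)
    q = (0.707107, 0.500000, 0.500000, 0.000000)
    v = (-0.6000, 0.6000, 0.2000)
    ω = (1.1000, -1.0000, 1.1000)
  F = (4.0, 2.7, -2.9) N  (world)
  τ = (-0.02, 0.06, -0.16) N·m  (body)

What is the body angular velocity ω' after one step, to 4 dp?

precession coupling ω×(Iω) = (0.0660, 0.1210, 0.0440)
(τ − ω×Iω)/I = (-0.4778, -0.4357, -2.5500)
new body rate ω' = (1.0522, -1.0436, 0.8450)

ω' = (1.0522, -1.0436, 0.8450)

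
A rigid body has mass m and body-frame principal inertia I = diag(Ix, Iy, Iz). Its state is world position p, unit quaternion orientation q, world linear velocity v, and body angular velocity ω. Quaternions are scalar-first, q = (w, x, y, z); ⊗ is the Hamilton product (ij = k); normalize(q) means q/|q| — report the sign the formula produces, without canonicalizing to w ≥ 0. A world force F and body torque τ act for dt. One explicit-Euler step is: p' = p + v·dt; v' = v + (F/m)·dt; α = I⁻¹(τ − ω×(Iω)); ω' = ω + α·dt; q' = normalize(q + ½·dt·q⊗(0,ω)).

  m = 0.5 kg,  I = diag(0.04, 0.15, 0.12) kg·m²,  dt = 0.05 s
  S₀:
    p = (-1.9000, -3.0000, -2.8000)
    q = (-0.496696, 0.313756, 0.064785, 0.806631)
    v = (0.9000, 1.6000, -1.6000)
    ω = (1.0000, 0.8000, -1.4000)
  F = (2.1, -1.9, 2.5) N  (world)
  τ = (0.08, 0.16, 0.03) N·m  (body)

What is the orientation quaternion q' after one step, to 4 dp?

q' = (-0.4771, 0.2826, 0.0859, 0.8277)

Hamilton product q⊗(0,ω) = (0.7636994, -1.2326998, 0.8485326, 0.8815942)
q + ½dt·q⊗(0,ω), renormalized = (-0.4771, 0.2826, 0.0859, 0.8277)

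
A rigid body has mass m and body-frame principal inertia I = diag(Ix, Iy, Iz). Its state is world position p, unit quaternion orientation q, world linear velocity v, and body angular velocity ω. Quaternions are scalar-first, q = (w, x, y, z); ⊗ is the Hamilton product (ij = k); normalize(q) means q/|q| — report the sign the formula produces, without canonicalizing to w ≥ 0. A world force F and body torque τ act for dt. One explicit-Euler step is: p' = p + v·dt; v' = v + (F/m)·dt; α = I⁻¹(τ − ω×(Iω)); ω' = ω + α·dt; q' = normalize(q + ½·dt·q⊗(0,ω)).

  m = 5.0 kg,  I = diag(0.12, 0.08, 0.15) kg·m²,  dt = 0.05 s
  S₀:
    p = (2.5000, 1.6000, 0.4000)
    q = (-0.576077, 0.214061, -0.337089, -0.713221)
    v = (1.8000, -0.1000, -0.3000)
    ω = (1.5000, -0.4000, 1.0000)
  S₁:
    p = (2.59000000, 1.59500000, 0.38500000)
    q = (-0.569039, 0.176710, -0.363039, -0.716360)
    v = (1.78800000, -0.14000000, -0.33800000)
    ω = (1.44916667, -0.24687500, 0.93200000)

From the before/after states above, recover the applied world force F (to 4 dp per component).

Δv = v₁−v₀ = (-0.01200000, -0.04000000, -0.03800000)
applied force F = (-1.2000, -4.0000, -3.8000)

F = (-1.2000, -4.0000, -3.8000)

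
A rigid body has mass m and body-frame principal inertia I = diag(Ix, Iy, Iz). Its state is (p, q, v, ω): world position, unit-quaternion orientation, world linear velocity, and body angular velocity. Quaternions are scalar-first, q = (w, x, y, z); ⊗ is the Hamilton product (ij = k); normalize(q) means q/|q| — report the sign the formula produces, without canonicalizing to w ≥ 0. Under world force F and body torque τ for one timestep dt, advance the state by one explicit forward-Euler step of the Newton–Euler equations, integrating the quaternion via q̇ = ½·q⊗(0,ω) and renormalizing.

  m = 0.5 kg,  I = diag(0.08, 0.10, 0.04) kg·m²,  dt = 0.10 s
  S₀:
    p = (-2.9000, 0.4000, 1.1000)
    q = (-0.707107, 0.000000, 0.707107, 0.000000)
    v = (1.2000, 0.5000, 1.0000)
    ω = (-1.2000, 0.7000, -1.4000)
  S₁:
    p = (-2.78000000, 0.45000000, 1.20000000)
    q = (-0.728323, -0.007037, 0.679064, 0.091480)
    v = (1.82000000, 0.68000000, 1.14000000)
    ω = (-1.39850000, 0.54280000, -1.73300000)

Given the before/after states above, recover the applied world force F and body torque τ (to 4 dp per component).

F = (3.1000, 0.9000, 0.7000)
τ = (-0.1000, -0.0900, -0.1500)

Δv = v₁−v₀ = (0.62000000, 0.18000000, 0.14000000)
F = m·Δv/dt = (3.1000, 0.9000, 0.7000)
rate change Δω = (-0.19850000, -0.15720000, -0.33300000)
gyro term ω₀×Iω₀ = (0.0588, 0.0672, -0.0168)
I·α + gyro = (-0.1000, -0.0900, -0.1500)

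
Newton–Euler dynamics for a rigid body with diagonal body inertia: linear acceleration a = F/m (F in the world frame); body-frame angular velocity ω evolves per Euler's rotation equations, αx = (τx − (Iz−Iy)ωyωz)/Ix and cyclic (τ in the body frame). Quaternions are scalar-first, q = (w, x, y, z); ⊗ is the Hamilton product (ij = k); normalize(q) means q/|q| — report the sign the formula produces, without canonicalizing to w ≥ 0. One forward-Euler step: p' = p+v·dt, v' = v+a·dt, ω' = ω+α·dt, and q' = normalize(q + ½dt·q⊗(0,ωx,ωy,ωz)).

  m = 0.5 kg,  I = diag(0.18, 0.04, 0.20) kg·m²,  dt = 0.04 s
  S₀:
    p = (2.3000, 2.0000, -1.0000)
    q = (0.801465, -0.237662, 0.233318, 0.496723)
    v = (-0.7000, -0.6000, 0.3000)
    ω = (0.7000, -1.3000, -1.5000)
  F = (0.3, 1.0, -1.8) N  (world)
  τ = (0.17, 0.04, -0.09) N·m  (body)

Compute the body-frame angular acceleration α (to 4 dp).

α = (-0.7889, 0.4750, -1.0870)

precession coupling ω×(Iω) = (0.3120, 0.0210, 0.1274)
α = I⁻¹(τ − ω×Iω) = (-0.7889, 0.4750, -1.0870)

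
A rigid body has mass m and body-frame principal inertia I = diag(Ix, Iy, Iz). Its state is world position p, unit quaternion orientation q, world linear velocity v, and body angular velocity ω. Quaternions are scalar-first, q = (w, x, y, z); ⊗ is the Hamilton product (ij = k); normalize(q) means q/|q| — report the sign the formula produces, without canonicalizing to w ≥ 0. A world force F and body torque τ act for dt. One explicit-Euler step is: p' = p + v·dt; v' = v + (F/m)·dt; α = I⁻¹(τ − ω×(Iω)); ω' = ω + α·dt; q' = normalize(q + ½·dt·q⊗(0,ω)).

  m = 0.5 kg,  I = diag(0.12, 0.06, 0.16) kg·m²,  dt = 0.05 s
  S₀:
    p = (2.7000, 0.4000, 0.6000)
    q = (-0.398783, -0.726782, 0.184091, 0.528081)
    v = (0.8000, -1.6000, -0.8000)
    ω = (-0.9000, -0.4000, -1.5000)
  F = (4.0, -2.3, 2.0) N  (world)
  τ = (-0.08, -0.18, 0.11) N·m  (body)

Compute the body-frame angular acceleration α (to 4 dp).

precession coupling ω×(Iω) = (0.0600, -0.0540, -0.0216)
angular accel α = (-1.1667, -2.1000, 0.8225)

α = (-1.1667, -2.1000, 0.8225)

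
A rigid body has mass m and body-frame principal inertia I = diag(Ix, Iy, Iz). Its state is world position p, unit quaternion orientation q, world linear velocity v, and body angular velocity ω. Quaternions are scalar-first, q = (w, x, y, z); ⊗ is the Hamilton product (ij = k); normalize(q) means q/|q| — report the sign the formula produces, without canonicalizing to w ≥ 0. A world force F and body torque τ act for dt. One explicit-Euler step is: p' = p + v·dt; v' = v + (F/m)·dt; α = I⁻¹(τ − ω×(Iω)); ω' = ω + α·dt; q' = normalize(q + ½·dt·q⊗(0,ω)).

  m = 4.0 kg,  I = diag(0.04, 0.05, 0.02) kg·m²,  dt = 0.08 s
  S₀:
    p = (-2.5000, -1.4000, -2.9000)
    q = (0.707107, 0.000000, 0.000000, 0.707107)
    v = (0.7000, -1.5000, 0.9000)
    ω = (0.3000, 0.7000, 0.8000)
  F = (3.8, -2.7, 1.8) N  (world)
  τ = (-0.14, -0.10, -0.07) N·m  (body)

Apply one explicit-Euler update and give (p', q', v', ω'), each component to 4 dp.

p' = (-2.4440, -1.5200, -2.8280)
q' = (0.6838, -0.0113, 0.0283, 0.7290)
v' = (0.7760, -1.5540, 0.9360)
ω' = (0.0536, 0.5323, 0.5116)

linear accel F/m = (0.9500, -0.6750, 0.4500)
new position p' = (-2.4440, -1.5200, -2.8280)
v' = v + a·dt = (0.7760, -1.5540, 0.9360)
gyro term ω×Iω = (-0.0168, 0.0048, 0.0021)
(τ − ω×Iω)/I = (-3.0800, -2.0960, -3.6050)
ω + α·dt = (0.0536, 0.5323, 0.5116)
2q̇ = q⊗(0,ω) = (-0.5656856, -0.2828428, 0.7071070, 0.5656856)
q + ½dt·q⊗(0,ω), renormalized = (0.6838, -0.0113, 0.0283, 0.7290)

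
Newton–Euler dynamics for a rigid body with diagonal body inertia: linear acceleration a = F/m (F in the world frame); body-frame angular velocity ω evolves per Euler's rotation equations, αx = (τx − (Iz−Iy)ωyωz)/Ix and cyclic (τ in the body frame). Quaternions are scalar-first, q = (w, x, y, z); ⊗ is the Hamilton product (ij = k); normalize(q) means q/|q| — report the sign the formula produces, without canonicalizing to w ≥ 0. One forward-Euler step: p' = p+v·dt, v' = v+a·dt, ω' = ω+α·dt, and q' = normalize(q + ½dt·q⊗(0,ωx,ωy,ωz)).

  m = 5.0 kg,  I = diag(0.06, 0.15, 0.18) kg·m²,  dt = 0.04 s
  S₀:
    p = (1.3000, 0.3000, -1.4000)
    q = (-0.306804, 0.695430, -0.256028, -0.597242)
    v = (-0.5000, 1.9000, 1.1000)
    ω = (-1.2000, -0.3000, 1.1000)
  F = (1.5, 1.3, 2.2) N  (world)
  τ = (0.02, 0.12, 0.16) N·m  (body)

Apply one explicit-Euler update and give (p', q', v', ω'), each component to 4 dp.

p' = (1.2800, 0.3760, -1.3560)
q' = (-0.2784, 0.6932, -0.2550, -0.6140)
v' = (-0.4880, 1.9104, 1.1176)
ω' = (-1.1801, -0.3102, 1.1284)

new position p' = (1.2800, 0.3760, -1.3560)
v + (F/m)dt = (-0.4880, 1.9104, 1.1176)
precession coupling ω×(Iω) = (-0.0099, 0.1584, 0.0324)
angular accel α = (0.4983, -0.2560, 0.7089)
ω' = ω + α·dt = (-1.1801, -0.3102, 1.1284)
2q̇ = q⊗(0,ω) = (1.4146738, -0.0926386, 0.0437586, -0.8533470)
updated quaternion q' = (-0.2784, 0.6932, -0.2550, -0.6140)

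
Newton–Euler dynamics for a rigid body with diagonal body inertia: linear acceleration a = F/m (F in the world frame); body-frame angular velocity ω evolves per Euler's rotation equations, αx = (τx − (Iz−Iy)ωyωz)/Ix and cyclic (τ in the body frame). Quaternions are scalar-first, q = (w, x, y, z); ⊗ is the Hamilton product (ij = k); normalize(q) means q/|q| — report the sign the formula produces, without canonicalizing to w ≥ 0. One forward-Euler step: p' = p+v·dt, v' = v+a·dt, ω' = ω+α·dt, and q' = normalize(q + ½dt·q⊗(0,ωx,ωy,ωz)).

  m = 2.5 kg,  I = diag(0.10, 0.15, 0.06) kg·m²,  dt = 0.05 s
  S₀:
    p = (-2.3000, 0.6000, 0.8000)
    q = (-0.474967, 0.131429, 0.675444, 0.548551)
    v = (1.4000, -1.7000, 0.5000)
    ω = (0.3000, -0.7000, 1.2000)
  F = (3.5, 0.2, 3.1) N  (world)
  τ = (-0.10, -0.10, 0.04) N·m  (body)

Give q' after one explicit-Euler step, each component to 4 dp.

2q̇ = q⊗(0,ω) = (-0.2248791, 1.0520284, 0.3393274, -0.8645939)
q' = normalize(q + ½dt·q⊗(0,ω)) = (-0.4803, 0.1576, 0.6835, 0.5266)

q' = (-0.4803, 0.1576, 0.6835, 0.5266)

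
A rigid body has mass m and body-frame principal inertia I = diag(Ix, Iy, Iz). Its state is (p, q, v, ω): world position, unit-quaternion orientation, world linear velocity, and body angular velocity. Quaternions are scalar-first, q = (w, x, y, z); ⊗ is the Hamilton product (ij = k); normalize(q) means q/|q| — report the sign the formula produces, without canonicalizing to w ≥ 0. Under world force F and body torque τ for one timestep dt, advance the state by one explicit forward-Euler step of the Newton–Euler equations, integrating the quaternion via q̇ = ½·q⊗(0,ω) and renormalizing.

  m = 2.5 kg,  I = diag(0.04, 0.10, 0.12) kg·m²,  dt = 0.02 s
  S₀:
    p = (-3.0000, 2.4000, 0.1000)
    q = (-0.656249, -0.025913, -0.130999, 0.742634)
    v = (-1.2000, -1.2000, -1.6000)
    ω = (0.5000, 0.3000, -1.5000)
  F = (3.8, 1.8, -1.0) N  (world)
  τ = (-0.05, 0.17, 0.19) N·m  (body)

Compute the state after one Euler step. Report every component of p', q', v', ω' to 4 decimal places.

(τ − ω×Iω)/I = (-1.0250, 1.1000, 1.5083)
ω' = ω + α·dt = (0.4795, 0.3220, -1.4698)
2q̇ = q⊗(0,ω) = (1.1662072, -0.3544162, 0.1355728, 1.0420991)
updated quaternion q' = (-0.6445, -0.0295, -0.1296, 0.7530)
linear accel F/m = (1.5200, 0.7200, -0.4000)
new position p' = (-3.0240, 2.3760, 0.0680)
v + (F/m)dt = (-1.1696, -1.1856, -1.6080)

p' = (-3.0240, 2.3760, 0.0680)
q' = (-0.6445, -0.0295, -0.1296, 0.7530)
v' = (-1.1696, -1.1856, -1.6080)
ω' = (0.4795, 0.3220, -1.4698)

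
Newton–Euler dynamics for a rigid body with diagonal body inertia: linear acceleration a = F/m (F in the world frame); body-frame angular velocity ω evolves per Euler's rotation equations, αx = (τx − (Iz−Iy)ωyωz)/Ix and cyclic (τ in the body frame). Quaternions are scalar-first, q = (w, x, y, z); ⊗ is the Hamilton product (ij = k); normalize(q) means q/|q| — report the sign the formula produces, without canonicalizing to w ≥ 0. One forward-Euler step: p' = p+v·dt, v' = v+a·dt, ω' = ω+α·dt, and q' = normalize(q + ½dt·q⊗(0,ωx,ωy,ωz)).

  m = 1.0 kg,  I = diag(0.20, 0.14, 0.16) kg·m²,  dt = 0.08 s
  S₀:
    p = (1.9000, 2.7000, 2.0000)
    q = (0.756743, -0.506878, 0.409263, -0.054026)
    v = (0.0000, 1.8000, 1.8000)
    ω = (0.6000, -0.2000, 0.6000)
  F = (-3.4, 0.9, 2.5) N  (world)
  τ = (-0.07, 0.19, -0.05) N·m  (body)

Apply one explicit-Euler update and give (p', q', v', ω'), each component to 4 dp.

p' = (1.9000, 2.8440, 2.1440)
q' = (0.7730, -0.4790, 0.4138, -0.0416)
v' = (-0.2720, 1.8720, 2.0000)
ω' = (0.5730, -0.0997, 0.5714)

a = (-3.4000, 0.9000, 2.5000)
p + v·dt = (1.9000, 2.8440, 2.1440)
v' = v + a·dt = (-0.2720, 1.8720, 2.0000)
gyro term ω×Iω = (-0.0024, 0.0144, 0.0072)
α = I⁻¹(τ − ω×Iω) = (-0.3380, 1.2543, -0.3575)
ω' = ω + α·dt = (0.5730, -0.0997, 0.5714)
q⊗(0,ω) = (0.4183950, 0.6887984, 0.1203626, 0.3098636)
q' = normalize(q + ½dt·q⊗(0,ω)) = (0.7730, -0.4790, 0.4138, -0.0416)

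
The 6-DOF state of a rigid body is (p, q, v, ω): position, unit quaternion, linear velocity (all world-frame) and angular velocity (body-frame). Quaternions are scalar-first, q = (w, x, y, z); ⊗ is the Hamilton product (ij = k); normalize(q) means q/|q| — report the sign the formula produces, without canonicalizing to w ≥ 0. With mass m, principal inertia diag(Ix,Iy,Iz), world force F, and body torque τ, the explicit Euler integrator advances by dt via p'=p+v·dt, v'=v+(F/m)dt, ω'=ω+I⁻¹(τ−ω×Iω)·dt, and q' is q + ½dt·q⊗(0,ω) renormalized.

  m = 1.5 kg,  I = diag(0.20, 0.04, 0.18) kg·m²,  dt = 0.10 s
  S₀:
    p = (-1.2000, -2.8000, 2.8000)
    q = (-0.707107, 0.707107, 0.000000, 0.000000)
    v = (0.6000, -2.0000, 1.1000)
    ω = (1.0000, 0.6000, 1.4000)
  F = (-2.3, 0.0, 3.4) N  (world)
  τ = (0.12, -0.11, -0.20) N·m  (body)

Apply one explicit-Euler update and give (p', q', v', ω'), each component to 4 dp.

precession coupling ω×(Iω) = (0.1176, 0.0280, -0.0960)
α = I⁻¹(τ − ω×Iω) = (0.0120, -3.4500, -0.5778)
ω + α·dt = (1.0012, 0.2550, 1.3422)
2q̇ = q⊗(0,ω) = (-0.7071070, -0.7071070, -1.4142140, -0.5656856)
q' = normalize(q + ½dt·q⊗(0,ω)) = (-0.7394, 0.6690, -0.0704, -0.0282)
a = F/m = (-1.5333, 0.0000, 2.2667)
new position p' = (-1.1400, -3.0000, 2.9100)
new velocity v' = (0.4467, -2.0000, 1.3267)

p' = (-1.1400, -3.0000, 2.9100)
q' = (-0.7394, 0.6690, -0.0704, -0.0282)
v' = (0.4467, -2.0000, 1.3267)
ω' = (1.0012, 0.2550, 1.3422)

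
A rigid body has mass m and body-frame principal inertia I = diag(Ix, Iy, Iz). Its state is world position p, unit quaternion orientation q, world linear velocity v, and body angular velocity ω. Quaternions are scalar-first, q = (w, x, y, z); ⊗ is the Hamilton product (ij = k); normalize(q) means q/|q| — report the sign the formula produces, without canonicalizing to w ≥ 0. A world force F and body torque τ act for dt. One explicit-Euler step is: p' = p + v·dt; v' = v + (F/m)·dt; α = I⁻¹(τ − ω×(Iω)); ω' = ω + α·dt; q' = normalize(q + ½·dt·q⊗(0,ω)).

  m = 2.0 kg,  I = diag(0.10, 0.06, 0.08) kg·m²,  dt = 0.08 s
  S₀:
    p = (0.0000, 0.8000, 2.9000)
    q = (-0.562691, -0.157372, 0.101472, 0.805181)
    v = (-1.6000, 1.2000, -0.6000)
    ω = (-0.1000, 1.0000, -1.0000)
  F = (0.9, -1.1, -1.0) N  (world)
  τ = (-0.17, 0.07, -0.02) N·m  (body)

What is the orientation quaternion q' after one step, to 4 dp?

q' = (-0.5343, -0.1911, 0.0693, 0.8205)

Hamilton product q⊗(0,ω) = (0.6879718, -0.8503839, -0.8005811, 0.4154662)
q' = normalize(q + ½dt·q⊗(0,ω)) = (-0.5343, -0.1911, 0.0693, 0.8205)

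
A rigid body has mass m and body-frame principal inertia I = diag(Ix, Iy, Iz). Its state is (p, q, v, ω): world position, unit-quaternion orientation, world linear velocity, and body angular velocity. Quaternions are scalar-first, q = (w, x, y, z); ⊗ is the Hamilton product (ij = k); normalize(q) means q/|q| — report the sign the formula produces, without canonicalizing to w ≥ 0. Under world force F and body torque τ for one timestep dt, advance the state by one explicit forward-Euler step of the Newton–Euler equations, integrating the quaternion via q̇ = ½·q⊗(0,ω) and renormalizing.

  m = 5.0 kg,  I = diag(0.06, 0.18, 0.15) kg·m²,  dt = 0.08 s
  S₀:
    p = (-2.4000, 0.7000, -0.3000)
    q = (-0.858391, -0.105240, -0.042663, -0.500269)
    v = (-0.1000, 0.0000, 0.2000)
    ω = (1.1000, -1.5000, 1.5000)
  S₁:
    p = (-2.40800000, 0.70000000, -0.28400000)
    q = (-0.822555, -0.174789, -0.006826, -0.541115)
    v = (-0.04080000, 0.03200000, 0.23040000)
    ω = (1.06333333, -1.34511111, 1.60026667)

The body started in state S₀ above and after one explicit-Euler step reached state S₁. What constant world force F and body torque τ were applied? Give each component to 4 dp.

F = (3.7000, 2.0000, 1.9000)
τ = (0.0400, 0.2000, -0.0100)

ω₁ − ω₀ = (-0.03666667, 0.15488889, 0.10026667)
ω₀×(Iω₀) = (0.0675, -0.1485, -0.1980)
τ = I·(Δω/dt) + ω₀×(Iω₀) = (0.0400, 0.2000, -0.0100)
velocity change Δv = (0.05920000, 0.03200000, 0.03040000)
F = m·Δv/dt = (3.7000, 2.0000, 1.9000)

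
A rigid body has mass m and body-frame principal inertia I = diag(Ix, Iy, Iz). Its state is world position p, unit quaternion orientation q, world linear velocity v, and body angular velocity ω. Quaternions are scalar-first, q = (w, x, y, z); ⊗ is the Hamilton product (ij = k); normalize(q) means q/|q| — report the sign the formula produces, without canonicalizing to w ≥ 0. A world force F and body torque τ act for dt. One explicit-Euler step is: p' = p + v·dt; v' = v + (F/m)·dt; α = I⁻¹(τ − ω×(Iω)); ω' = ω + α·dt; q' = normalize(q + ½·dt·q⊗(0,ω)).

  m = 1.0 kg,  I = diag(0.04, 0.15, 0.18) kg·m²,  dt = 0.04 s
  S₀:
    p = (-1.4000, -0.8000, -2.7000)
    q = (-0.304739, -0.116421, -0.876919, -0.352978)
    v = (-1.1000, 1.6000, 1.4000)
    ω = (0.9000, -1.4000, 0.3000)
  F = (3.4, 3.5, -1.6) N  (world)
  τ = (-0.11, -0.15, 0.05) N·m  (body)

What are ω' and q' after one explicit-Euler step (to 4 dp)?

precession coupling ω×(Iω) = (-0.0126, -0.0378, -0.1386)
α = I⁻¹(τ − ω×Iω) = (-2.4350, -0.7480, 1.0478)
ω' = ω + α·dt = (0.8026, -1.4299, 0.3419)
2q̇ = q⊗(0,ω) = (-1.0170143, -1.0315100, 0.1438807, 0.8607948)
updated quaternion q' = (-0.3249, -0.1370, -0.8735, -0.3356)

ω' = (0.8026, -1.4299, 0.3419)
q' = (-0.3249, -0.1370, -0.8735, -0.3356)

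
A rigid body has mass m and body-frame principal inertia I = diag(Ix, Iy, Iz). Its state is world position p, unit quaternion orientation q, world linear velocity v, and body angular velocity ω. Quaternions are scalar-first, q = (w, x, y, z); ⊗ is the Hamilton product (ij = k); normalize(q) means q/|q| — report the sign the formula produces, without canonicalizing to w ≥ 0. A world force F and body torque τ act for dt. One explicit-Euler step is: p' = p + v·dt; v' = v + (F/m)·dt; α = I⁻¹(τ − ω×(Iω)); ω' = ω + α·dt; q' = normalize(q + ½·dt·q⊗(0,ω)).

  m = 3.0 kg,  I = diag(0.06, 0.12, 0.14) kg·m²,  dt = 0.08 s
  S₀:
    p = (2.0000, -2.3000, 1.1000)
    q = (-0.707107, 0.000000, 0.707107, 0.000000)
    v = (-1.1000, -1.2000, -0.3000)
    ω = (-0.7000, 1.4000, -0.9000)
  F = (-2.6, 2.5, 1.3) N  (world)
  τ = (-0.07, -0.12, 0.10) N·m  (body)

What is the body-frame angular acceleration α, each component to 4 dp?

α = (-0.7467, -0.5800, 1.1343)

precession coupling ω×(Iω) = (-0.0252, -0.0504, -0.0588)
α = I⁻¹(τ − ω×Iω) = (-0.7467, -0.5800, 1.1343)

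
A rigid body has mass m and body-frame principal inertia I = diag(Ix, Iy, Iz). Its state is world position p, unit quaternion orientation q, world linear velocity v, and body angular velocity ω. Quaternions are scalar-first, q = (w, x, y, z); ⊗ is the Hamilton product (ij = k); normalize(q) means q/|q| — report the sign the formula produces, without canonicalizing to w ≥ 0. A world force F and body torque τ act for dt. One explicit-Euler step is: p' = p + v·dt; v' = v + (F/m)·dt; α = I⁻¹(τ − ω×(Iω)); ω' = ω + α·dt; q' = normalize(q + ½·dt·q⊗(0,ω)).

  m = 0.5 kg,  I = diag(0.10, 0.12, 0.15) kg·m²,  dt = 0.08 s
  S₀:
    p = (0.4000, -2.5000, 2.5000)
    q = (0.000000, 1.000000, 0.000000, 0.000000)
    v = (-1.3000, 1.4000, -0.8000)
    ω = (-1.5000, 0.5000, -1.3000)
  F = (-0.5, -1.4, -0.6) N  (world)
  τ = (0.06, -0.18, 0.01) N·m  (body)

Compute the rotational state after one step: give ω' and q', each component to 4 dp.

angular accel α = (0.7950, -0.6875, 0.1667)
new body rate ω' = (-1.4364, 0.4450, -1.2867)
q⊗(0,ω) = (1.5000000, 0.0000000, 1.3000000, 0.5000000)
q' = normalize(q + ½dt·q⊗(0,ω)) = (0.0598, 0.9967, 0.0518, 0.0199)

ω' = (-1.4364, 0.4450, -1.2867)
q' = (0.0598, 0.9967, 0.0518, 0.0199)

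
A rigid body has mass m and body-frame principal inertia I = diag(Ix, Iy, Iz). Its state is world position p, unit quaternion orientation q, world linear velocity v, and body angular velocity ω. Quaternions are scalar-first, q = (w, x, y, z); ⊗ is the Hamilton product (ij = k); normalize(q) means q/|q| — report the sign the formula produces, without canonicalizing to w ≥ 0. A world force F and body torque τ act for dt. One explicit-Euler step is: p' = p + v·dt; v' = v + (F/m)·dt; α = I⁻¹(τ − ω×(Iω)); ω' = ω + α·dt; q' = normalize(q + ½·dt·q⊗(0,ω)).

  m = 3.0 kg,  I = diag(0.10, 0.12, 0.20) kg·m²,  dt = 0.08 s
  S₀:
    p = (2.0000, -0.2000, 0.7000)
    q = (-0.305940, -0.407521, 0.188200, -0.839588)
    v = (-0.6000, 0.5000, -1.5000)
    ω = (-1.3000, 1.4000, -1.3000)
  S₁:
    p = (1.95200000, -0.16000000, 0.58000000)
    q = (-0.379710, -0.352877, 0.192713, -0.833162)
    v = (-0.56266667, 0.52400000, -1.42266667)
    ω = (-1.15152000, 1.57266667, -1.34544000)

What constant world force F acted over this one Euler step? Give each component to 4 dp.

Δv = v₁−v₀ = (0.03733333, 0.02400000, 0.07733333)
m·(v₁−v₀)/dt = (1.4000, 0.9000, 2.9000)

F = (1.4000, 0.9000, 2.9000)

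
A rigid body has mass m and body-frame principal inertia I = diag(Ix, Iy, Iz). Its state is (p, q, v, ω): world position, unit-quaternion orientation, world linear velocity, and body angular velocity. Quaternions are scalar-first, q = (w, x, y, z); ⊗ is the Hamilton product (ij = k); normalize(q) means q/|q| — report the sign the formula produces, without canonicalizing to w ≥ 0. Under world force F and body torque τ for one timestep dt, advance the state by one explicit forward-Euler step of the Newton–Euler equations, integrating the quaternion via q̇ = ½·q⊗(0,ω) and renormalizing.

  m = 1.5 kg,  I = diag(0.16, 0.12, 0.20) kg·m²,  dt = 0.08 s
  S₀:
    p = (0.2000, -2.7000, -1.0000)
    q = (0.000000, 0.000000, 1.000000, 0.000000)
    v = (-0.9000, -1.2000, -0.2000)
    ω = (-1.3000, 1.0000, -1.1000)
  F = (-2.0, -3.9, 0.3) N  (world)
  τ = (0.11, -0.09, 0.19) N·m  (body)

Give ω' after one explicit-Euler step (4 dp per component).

ω' = (-1.2010, 0.9781, -1.0448)

precession coupling ω×(Iω) = (-0.0880, -0.0572, 0.0520)
(τ − ω×Iω)/I = (1.2375, -0.2733, 0.6900)
new body rate ω' = (-1.2010, 0.9781, -1.0448)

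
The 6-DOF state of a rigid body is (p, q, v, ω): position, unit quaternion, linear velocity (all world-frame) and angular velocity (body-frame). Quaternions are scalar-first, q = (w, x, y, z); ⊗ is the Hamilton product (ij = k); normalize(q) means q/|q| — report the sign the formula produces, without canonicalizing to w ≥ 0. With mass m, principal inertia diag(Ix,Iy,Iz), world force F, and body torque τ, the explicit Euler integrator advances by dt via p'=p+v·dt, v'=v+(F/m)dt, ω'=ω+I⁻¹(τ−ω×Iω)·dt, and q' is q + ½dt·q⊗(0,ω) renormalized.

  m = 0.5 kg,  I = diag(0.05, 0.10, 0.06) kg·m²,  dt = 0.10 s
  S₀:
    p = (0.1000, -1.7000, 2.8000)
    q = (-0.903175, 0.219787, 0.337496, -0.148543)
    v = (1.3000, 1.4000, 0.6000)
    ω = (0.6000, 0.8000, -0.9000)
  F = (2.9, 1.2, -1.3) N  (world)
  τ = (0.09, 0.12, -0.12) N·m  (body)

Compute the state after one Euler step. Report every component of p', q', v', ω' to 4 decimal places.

a = (5.8000, 2.4000, -2.6000)
p + v·dt = (0.2300, -1.5600, 2.8600)
v' = v + a·dt = (1.8800, 1.6400, 0.3400)
gyro term ω×Iω = (0.0288, 0.0054, 0.0240)
α = I⁻¹(τ − ω×Iω) = (1.2240, 1.1460, -2.4000)
ω + α·dt = (0.7224, 0.9146, -1.1400)
q⊗(0,ω) = (-0.5355577, -0.7268170, -0.6138575, 0.7861895)
updated quaternion q' = (-0.9279, 0.1830, 0.3061, -0.1090)

p' = (0.2300, -1.5600, 2.8600)
q' = (-0.9279, 0.1830, 0.3061, -0.1090)
v' = (1.8800, 1.6400, 0.3400)
ω' = (0.7224, 0.9146, -1.1400)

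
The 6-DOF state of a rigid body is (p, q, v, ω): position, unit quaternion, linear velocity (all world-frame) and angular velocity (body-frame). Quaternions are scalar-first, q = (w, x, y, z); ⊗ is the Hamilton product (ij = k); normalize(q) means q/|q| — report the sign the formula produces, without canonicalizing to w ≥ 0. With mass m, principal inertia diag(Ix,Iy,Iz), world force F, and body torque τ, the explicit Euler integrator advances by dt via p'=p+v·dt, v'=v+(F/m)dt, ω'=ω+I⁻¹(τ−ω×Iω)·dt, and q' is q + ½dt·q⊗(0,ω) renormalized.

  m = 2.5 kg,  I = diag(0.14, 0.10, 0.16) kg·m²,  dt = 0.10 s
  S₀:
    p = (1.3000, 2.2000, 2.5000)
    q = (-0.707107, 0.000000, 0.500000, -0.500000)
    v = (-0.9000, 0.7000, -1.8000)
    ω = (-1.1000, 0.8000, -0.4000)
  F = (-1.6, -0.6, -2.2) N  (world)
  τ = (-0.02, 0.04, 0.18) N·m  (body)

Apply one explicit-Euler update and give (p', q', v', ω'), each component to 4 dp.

new position p' = (1.2100, 2.2700, 2.3200)
v' = v + a·dt = (-0.9640, 0.6760, -1.8880)
ω×(Iω) gyroscopic = (-0.0192, -0.0088, 0.0352)
(τ − ω×Iω)/I = (-0.0057, 0.4880, 0.9050)
new body rate ω' = (-1.1006, 0.8488, -0.3095)
q⊗(0,ω) = (-0.6000000, 0.9778177, -0.0156856, 0.8328428)
updated quaternion q' = (-0.7353, 0.0488, 0.4980, -0.4572)

p' = (1.2100, 2.2700, 2.3200)
q' = (-0.7353, 0.0488, 0.4980, -0.4572)
v' = (-0.9640, 0.6760, -1.8880)
ω' = (-1.1006, 0.8488, -0.3095)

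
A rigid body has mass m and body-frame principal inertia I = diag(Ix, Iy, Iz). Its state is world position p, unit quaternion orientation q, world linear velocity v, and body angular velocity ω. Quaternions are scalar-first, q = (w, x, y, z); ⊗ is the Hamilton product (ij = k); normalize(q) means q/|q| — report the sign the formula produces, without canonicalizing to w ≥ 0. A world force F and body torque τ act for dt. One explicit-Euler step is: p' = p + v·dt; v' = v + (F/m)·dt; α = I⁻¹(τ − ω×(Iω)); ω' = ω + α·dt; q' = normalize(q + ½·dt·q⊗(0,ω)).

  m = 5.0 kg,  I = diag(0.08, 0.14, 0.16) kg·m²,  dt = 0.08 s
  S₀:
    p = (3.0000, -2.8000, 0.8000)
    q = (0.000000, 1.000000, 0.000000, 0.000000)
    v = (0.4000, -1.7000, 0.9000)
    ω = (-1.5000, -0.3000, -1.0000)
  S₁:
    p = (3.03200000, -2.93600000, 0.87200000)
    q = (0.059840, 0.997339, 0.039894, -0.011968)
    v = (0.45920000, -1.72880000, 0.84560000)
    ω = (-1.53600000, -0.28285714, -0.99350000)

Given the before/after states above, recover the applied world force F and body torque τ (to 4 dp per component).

F = (3.7000, -1.8000, -3.4000)
τ = (-0.0300, -0.0900, 0.0400)

Δv = v₁−v₀ = (0.05920000, -0.02880000, -0.05440000)
F = m·Δv/dt = (3.7000, -1.8000, -3.4000)
ω₁ − ω₀ = (-0.03600000, 0.01714286, 0.00650000)
ω₀×(Iω₀) = (0.0060, -0.1200, 0.0270)
I·α + gyro = (-0.0300, -0.0900, 0.0400)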